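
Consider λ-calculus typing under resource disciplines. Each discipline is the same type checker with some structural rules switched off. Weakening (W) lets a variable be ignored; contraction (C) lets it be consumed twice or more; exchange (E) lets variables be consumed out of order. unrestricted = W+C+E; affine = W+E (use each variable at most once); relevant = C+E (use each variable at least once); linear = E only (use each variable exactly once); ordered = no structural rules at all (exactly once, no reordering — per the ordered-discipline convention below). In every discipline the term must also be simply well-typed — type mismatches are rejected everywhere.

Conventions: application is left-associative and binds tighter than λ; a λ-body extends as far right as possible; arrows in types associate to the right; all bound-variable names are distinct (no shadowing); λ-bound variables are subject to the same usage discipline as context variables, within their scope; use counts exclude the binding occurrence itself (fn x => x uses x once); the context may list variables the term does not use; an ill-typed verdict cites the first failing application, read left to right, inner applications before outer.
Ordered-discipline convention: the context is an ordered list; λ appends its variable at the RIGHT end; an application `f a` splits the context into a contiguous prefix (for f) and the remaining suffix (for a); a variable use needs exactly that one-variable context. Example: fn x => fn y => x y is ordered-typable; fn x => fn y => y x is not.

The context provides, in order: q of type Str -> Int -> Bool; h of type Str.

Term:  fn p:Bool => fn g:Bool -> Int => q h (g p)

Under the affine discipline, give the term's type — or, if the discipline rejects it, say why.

term : Bool -> (Bool -> Int) -> Bool
usage: q: 1×; h: 1×; p (λ-bound): 1×; g (λ-bound): 1×
left-to-right use order: q, h, g, p
typing: ✓ — Bool -> (Bool -> Int) -> Bool
all disciplines: ordered ✗ | linear ✓ | affine ✓ | relevant ✓ | unrestricted ✓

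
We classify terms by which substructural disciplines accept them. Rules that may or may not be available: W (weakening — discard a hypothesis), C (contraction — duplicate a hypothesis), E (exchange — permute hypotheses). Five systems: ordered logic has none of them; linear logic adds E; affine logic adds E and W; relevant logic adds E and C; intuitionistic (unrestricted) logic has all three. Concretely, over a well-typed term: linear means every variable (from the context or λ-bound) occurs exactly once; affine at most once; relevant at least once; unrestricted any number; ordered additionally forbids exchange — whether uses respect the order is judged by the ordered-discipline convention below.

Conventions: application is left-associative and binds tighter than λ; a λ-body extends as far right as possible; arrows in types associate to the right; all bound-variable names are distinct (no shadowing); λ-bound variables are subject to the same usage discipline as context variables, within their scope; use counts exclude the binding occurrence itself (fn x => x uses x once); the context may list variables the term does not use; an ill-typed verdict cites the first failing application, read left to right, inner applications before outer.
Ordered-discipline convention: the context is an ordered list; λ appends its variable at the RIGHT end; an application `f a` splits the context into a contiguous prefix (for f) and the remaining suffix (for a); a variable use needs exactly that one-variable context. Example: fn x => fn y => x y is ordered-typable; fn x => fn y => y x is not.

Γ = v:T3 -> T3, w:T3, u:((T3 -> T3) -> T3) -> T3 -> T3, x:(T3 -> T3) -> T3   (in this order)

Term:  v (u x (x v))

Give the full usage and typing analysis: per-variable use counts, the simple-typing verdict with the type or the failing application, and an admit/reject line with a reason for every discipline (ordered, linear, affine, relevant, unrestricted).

use counts: v: 2×, w: 0×, u: 1×, x: 2×
order of uses: v, u, x, x, v
typing: the term checks, with type T3
ordered: ✗ — v ×2, x ×2 used more than once (contraction); unused: w — weakening required
linear: ✗ — v ×2, x ×2 used more than once (contraction); unused: w — weakening required
affine: ✗ — v ×2, x ×2 used more than once (contraction)
relevant: ✗ — unused: w — weakening required
unrestricted: ✓ — typability at T3 is all that's needed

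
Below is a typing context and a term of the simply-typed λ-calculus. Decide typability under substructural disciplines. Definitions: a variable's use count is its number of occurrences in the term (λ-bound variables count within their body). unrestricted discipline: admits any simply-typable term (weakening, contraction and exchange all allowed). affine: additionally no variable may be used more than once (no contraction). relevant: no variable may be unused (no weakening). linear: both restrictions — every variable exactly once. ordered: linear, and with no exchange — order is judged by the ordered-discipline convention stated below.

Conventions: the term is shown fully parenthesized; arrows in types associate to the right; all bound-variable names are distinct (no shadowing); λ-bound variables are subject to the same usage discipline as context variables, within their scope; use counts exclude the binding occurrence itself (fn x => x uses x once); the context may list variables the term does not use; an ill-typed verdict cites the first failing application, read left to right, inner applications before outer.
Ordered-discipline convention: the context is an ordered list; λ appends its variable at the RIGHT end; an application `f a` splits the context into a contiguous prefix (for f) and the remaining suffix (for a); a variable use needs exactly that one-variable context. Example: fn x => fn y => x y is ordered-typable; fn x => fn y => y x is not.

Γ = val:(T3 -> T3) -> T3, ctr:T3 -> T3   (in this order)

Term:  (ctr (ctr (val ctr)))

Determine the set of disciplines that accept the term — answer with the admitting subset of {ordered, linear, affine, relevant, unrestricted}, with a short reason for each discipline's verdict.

admitting disciplines: relevant, unrestricted
use counts: val ×1, ctr ×3
use order (left to right): ctr, ctr, val, ctr
typing: the term checks, with type T3
ordered: ✗, ctr ×3 used more than once (contraction)
linear: ✗, ctr ×3 used more than once (contraction)
affine: ✗, ctr ×3 used more than once (contraction)
relevant: ✓, val, ctr: all used, weakening unneeded
unrestricted: ✓, well-typed at T3; no restrictions here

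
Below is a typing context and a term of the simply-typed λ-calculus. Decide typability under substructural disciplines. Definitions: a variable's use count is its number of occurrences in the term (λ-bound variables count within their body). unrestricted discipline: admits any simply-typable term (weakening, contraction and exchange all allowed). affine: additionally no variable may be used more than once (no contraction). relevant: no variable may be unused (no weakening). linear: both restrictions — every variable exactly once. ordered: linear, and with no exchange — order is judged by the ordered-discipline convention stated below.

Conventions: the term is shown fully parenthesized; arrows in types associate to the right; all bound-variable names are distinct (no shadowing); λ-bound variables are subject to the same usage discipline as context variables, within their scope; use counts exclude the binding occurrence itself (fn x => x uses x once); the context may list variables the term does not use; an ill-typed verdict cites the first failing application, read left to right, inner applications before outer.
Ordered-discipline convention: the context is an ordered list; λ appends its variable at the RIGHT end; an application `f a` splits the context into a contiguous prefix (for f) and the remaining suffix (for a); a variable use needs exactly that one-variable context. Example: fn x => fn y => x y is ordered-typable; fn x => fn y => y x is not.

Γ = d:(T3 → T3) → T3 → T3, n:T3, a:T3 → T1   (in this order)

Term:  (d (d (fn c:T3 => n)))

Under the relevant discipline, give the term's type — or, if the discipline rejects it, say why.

not well-typed under relevant — a, c never used (weakening)
counts: d=2; n=1; a=0; c (bound)=0
order of uses: d, d, n
typing: well-typed — term : T3 → T3
per-discipline verdicts: ordered ✗; linear ✗; affine ✗; relevant ✗; unrestricted ✓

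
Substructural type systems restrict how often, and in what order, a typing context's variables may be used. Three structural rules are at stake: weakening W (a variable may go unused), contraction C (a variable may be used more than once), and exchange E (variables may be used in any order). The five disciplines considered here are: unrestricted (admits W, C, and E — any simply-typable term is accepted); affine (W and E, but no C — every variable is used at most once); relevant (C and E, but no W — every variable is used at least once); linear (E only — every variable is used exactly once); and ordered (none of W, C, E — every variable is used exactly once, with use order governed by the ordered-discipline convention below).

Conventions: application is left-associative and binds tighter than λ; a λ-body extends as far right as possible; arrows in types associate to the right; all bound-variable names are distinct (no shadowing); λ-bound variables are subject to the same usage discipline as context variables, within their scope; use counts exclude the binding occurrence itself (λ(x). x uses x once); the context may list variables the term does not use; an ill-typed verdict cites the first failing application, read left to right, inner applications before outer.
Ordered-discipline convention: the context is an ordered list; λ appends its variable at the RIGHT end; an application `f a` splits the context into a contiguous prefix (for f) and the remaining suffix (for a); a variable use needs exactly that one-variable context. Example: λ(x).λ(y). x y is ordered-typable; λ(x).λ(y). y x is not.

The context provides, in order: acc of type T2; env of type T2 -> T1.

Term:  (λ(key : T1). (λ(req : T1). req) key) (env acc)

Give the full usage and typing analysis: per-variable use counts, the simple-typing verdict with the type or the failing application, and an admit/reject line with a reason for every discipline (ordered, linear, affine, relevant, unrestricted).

variable uses: acc=1; env=1; key (bound)=1; req (bound)=1
left-to-right use order: req, key, env, acc
typing: well-typed at T1
ordered ✗ (no ordered split (uses run req, key, env, acc))
linear ✓ (acc, env, key, req: one use apiece)
affine ✓ (no duplicate uses among acc, env, key, req)
relevant ✓ (none of acc, env, key, req goes unused)
unrestricted ✓ (type-checks (T1) and nothing is barred)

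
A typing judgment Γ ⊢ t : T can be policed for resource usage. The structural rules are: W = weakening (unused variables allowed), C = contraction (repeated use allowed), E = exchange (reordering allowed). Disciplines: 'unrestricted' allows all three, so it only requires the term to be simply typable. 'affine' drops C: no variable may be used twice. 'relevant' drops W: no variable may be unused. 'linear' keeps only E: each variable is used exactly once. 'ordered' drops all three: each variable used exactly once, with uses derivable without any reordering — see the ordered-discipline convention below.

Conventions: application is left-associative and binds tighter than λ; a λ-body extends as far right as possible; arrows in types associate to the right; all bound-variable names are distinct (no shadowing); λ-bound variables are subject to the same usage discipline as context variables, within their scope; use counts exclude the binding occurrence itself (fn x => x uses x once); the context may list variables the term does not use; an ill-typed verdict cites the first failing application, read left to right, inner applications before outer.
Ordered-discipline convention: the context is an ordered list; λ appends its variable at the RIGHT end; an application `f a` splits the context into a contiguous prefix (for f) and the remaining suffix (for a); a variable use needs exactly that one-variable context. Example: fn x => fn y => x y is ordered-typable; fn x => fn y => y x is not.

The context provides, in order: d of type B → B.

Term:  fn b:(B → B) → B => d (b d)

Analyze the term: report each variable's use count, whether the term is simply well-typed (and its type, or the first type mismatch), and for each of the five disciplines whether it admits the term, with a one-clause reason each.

counts: d: 2×, b (bound): 1×
order of uses: d, b, d
typing: the term checks, with type ((B → B) → B) → B
ordered: ✗ — uses contraction: d ×2
linear: ✗ — uses contraction: d ×2
affine: ✗ — uses contraction: d ×2
relevant: ✓ — none of d, b goes unused
unrestricted: ✓ — simply typable at ((B → B) → B) → B; W, C, E all held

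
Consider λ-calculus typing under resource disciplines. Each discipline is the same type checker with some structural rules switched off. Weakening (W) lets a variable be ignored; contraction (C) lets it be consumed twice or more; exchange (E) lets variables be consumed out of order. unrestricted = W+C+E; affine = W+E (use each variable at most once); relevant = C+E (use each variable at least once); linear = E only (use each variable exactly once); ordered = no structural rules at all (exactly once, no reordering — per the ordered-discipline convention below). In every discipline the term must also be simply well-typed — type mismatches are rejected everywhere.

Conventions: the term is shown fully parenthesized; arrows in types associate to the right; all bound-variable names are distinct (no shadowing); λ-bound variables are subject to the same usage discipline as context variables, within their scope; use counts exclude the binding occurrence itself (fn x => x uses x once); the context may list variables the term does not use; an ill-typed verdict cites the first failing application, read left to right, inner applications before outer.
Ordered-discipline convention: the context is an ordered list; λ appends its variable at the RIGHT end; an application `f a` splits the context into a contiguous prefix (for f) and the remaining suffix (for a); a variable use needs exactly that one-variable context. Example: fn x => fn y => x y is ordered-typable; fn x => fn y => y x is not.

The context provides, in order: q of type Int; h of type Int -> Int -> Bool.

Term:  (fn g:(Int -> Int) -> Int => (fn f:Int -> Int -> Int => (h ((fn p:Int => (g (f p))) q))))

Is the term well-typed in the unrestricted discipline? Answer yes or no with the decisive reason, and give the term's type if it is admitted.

yes — typability at ((Int -> Int) -> Int) -> (Int -> Int -> Int) -> Int -> Bool is all that's needed; term : ((Int -> Int) -> Int) -> (Int -> Int -> Int) -> Int -> Bool
use counts: q ×1; h ×1; g [bound] ×1; f [bound] ×1; p [bound] ×1
use order (left to right): h, g, f, p, q
typing: well-typed at ((Int -> Int) -> Int) -> (Int -> Int -> Int) -> Int -> Bool
across the five disciplines: ordered ✗; linear ✓; affine ✓; relevant ✓; unrestricted ✓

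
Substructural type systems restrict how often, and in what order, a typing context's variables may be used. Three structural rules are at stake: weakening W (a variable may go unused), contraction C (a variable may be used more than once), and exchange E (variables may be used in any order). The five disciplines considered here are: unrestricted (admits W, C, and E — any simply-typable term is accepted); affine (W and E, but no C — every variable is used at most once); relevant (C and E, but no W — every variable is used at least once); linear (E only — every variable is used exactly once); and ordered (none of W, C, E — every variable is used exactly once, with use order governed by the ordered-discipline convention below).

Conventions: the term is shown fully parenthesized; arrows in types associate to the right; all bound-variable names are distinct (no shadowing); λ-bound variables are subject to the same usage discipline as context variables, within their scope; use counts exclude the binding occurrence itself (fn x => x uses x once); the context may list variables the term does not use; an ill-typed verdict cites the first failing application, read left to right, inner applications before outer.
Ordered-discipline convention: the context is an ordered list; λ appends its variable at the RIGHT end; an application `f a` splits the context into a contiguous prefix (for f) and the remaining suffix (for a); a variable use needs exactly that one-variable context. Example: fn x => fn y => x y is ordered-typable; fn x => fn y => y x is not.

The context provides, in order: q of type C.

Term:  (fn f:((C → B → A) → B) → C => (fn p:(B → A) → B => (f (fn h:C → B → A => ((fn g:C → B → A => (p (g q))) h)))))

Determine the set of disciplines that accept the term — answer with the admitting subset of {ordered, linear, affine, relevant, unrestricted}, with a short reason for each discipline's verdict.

admitting disciplines: linear, affine, relevant, unrestricted
use counts: q: 1, f [bound]: 1, p [bound]: 1, h [bound]: 1, g [bound]: 1
left-to-right use order: f, p, g, q, h
typing: well-typed — term : (((C → B → A) → B) → C) → ((B → A) → B) → C
ordered ✗ (use order f, p, g, q, h needs exchange)
linear ✓ (single use per variable (q, f, p, h, g))
affine ✓ (q, f, p, h, g: no repeats, contraction unneeded)
relevant ✓ (none of q, f, p, h, g goes unused)
unrestricted ✓ (typability at (((C → B → A) → B) → C) → ((B → A) → B) → C is all that's needed)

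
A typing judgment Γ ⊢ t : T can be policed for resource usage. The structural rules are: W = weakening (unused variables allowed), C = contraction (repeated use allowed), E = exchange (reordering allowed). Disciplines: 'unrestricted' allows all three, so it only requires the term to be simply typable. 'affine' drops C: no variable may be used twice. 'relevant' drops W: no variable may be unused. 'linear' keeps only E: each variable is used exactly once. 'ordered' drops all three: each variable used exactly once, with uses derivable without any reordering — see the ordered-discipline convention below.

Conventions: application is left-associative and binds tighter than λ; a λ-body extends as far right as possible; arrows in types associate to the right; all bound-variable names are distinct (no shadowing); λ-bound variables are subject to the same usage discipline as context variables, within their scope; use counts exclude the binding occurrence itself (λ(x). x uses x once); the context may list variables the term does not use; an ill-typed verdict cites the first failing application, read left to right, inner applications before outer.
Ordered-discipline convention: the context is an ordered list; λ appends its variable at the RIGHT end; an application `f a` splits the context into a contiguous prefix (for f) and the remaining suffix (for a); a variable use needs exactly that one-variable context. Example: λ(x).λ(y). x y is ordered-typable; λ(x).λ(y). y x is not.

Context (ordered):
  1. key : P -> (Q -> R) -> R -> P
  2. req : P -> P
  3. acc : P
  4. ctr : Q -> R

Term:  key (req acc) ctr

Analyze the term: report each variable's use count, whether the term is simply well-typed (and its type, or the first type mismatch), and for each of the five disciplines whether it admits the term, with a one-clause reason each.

use counts: key ×1; req ×1; acc ×1; ctr ×1
uses in reading order: key, req, acc, ctr
typing: the term checks, with type R -> P
ordered: ✓, key, req, acc, ctr once each; derivable with no W/C/E
linear: ✓, exactly-once usage across key, req, acc, ctr
affine: ✓, none of key, req, acc, ctr used more than once
relevant: ✓, at least one use each (key, req, acc, ctr)
unrestricted: ✓, well-typed at R -> P; no restrictions here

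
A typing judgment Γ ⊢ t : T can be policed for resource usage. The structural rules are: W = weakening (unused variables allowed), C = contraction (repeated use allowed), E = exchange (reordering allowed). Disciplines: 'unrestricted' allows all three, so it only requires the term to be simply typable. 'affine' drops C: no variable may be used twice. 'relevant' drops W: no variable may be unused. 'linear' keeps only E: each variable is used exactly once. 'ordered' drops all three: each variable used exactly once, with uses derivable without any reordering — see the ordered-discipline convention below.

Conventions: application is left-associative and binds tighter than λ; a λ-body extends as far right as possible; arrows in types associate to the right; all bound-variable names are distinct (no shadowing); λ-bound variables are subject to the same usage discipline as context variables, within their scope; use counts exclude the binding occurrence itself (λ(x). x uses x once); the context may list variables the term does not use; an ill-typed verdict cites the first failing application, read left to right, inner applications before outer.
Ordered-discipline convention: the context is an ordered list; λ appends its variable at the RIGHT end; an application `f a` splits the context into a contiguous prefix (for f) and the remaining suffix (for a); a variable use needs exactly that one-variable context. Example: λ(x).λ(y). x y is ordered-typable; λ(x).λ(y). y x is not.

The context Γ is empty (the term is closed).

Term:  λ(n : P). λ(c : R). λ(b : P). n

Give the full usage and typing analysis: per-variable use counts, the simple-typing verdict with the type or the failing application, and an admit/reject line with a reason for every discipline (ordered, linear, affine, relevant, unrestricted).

counts: n (bound): 1; c (bound): 0; b (bound): 0
left-to-right use order: n
typing: ✓ — P -> R -> P -> P
ordered: ✗, c, b never used (weakening)
linear: ✗, c, b never used (weakening)
affine: ✓, n, c, b: no repeats, contraction unneeded
relevant: ✗, c, b never used (weakening)
unrestricted: ✓, type-checks (P -> R -> P -> P) and nothing is barred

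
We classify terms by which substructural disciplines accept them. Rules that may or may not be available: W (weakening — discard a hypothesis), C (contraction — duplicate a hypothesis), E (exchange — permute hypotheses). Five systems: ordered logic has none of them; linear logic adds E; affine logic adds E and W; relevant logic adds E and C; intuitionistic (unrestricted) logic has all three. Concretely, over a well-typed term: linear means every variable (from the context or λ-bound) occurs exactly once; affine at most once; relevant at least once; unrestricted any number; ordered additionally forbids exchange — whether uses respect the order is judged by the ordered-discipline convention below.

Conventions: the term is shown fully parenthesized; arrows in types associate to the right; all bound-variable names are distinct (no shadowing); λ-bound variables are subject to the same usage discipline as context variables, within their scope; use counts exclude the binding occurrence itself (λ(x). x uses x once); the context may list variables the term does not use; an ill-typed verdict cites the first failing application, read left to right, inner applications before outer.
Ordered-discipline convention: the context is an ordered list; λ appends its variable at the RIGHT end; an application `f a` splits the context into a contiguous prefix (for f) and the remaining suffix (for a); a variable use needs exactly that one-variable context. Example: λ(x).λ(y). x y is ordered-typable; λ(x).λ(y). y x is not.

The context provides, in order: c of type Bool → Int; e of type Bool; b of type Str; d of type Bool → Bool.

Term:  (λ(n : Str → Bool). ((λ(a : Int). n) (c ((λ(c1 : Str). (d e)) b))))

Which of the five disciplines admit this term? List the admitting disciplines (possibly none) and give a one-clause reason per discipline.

admitting disciplines: affine, unrestricted
counts: c ×1, e ×1, b ×1, d ×1, n (λ-bound) ×1, a (λ-bound) ×0, c1 (λ-bound) ×0
order of uses: n, c, d, e, b
typing: well-typed — term : (Str → Bool) → Str → Bool
ordered: ✗ — a, c1 never used (weakening)
linear: ✗ — a, c1 never used (weakening)
affine: ✓ — c, e, b, d, n, a, c1: no repeats, contraction unneeded
relevant: ✗ — a, c1 never used (weakening)
unrestricted: ✓ — type-checks ((Str → Bool) → Str → Bool) and nothing is barred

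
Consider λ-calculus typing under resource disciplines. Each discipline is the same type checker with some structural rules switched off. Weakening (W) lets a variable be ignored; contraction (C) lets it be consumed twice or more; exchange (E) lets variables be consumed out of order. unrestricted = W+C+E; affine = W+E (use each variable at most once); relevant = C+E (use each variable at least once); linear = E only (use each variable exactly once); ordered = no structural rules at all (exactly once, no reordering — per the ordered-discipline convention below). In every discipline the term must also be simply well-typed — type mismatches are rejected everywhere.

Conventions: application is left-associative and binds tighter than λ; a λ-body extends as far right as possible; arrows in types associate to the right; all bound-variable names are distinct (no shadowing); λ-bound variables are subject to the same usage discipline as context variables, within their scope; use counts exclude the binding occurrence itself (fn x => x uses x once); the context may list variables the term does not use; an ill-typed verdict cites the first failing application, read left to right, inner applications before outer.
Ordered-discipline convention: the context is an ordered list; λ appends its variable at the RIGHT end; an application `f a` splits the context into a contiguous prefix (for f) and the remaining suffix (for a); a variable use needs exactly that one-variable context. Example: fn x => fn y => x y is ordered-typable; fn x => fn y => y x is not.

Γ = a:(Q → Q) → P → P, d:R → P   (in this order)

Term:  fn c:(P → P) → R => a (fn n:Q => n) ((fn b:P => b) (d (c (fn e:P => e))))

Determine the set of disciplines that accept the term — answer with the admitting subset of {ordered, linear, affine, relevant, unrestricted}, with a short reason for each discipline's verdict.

accepted by: ordered, linear, affine, relevant, unrestricted
counts: a: 1×, d: 1×, c (bound): 1×, n (bound): 1×, b (bound): 1×, e (bound): 1×
left-to-right use order: a, n, b, d, c, e
typing: well-typed — term : ((P → P) → R) → P
ordered ✓ (a, d, c, n, b, e once each; derivable with no W/C/E)
linear ✓ (a, d, c, n, b, e: one use apiece)
affine ✓ (none of a, d, c, n, b, e used more than once)
relevant ✓ (a, d, c, n, b, e: all used, weakening unneeded)
unrestricted ✓ (typability at ((P → P) → R) → P is all that's needed)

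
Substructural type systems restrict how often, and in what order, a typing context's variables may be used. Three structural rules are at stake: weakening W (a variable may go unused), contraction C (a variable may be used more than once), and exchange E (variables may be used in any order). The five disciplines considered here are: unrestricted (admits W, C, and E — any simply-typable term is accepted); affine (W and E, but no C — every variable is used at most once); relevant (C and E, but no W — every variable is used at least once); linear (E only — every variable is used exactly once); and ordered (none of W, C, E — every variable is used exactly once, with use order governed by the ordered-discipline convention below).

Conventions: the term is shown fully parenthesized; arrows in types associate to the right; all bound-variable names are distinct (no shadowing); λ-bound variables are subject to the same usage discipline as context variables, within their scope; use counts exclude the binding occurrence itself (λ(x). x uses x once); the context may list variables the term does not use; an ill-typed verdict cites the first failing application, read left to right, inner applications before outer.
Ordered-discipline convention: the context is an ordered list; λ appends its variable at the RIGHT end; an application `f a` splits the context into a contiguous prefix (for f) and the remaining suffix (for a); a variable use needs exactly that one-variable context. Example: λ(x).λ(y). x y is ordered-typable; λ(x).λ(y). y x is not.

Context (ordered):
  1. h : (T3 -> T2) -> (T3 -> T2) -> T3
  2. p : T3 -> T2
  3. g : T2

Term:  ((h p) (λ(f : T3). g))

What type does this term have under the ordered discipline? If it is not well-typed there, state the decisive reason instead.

not well-typed under ordered — unused: f — weakening required
usage: h ×1; p ×1; g ×1; f (λ-bound) ×0
left-to-right use order: h, p, g
typing: well-typed at T3
all disciplines: ordered ✗, linear ✗, affine ✓, relevant ✗, unrestricted ✓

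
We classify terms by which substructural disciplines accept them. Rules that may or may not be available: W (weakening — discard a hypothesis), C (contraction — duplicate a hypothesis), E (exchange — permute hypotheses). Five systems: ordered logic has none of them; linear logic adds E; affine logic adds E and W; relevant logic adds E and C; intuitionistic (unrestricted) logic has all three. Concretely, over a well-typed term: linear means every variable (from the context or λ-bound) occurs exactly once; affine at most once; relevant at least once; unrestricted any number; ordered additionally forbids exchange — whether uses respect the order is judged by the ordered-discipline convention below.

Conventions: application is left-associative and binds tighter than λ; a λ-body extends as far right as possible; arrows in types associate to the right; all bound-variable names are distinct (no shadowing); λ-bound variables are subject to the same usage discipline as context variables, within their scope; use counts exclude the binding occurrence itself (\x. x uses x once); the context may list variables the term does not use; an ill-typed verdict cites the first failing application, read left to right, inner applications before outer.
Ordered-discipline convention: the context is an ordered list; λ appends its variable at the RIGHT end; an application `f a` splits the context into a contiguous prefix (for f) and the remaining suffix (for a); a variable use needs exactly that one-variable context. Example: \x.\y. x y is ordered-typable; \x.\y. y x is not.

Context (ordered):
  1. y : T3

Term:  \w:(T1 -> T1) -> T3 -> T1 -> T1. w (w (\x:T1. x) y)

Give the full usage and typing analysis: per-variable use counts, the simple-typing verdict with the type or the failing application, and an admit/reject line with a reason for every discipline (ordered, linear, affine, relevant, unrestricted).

usage: y=1, w (λ-bound)=2, x (λ-bound)=1
left-to-right use order: w, w, x, y
typing: well-typed — term : ((T1 -> T1) -> T3 -> T1 -> T1) -> T3 -> T1 -> T1
ordered ✗ (uses contraction: w ×2)
linear ✗ (uses contraction: w ×2)
affine ✗ (uses contraction: w ×2)
relevant ✓ (at least one use each (y, w, x))
unrestricted ✓ (typability at ((T1 -> T1) -> T3 -> T1 -> T1) -> T3 -> T1 -> T1 is all that's needed)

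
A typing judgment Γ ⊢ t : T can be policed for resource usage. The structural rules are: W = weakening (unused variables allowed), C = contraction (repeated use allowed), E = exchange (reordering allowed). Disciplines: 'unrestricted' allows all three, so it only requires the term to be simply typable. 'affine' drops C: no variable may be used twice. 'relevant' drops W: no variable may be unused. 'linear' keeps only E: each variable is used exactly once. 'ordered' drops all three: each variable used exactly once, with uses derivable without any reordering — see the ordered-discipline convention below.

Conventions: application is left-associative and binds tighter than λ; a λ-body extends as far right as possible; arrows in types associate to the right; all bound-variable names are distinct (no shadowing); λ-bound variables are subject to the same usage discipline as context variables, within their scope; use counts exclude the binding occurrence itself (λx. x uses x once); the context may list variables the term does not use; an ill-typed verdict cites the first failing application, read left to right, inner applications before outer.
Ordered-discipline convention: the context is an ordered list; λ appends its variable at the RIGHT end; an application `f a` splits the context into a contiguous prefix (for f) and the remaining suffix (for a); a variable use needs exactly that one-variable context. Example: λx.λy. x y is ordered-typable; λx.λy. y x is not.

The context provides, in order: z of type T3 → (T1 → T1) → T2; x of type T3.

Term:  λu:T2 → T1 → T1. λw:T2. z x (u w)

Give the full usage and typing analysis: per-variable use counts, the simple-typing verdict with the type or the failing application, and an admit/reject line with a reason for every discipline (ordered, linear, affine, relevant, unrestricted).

counts: z ×1; x ×1; u (bound) ×1; w (bound) ×1
left-to-right use order: z, x, u, w
typing: the term checks, with type (T2 → T1 → T1) → T2 → T2
ordered: ✓ — one use each (z, x, u, w); ordered split holds
linear: ✓ — single use per variable (z, x, u, w)
affine: ✓ — z, x, u, w: no repeats, contraction unneeded
relevant: ✓ — none of z, x, u, w goes unused
unrestricted: ✓ — typability at (T2 → T1 → T1) → T2 → T2 is all that's needed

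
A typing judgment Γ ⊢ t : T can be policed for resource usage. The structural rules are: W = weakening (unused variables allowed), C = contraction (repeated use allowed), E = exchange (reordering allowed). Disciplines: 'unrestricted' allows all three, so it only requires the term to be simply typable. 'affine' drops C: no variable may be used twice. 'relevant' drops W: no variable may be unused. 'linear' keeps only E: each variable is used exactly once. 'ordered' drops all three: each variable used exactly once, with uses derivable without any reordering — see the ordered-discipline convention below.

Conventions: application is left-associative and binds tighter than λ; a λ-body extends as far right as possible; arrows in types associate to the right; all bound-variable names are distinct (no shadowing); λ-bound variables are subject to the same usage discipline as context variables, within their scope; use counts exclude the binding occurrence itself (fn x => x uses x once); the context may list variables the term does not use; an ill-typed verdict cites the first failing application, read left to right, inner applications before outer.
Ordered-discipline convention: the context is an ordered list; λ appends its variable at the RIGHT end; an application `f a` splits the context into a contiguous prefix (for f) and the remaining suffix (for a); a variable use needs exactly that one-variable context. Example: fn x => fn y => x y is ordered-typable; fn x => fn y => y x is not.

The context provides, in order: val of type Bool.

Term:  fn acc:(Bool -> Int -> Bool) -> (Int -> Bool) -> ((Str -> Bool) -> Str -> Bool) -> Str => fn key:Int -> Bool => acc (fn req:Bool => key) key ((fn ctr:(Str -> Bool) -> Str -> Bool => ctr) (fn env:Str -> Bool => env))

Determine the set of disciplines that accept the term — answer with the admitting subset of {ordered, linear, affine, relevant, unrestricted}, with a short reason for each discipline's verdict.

accepted by: unrestricted
counts: val: 0×, acc (λ-bound): 1×, key (λ-bound): 2×, req (λ-bound): 0×, ctr (λ-bound): 1×, env (λ-bound): 1×
use order (left to right): acc, key, key, ctr, env
typing: well-typed — term : ((Bool -> Int -> Bool) -> (Int -> Bool) -> ((Str -> Bool) -> Str -> Bool) -> Str) -> (Int -> Bool) -> Str
ordered ✗ (needs contraction — key ×2; val, req never used (weakening))
linear ✗ (needs contraction — key ×2; val, req never used (weakening))
affine ✗ (needs contraction — key ×2)
relevant ✗ (val, req never used (weakening))
unrestricted ✓ (type-checks (((Bool -> Int -> Bool) -> (Int -> Bool) -> ((Str -> Bool) -> Str -> Bool) -> Str) -> (Int -> Bool) -> Str) and nothing is barred)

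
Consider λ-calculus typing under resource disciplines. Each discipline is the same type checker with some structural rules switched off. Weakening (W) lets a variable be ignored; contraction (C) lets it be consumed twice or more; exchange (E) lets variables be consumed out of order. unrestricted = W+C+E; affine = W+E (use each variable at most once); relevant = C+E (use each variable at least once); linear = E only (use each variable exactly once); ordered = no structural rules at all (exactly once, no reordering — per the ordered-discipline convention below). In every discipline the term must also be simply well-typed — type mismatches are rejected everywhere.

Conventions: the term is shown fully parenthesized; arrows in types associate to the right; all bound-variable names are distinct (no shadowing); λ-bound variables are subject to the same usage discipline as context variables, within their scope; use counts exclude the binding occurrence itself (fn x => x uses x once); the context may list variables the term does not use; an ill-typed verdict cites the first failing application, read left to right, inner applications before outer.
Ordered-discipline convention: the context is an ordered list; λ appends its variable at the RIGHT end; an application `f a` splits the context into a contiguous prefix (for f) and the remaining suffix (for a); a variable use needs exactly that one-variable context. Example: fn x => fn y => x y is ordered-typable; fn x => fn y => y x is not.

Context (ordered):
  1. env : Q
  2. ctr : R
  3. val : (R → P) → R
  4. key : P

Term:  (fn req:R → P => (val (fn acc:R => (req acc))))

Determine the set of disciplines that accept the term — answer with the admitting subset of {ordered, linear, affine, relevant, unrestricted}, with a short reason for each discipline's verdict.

admitted by: affine, unrestricted
usage: env: 0; ctr: 0; val: 1; key: 0; req [bound]: 1; acc [bound]: 1
left-to-right use order: val, req, acc
typing: well-typed at (R → P) → R
ordered: ✗ — env, ctr, key never used (weakening)
linear: ✗ — env, ctr, key never used (weakening)
affine: ✓ — none of env, ctr, val, key, req, acc used more than once
relevant: ✗ — env, ctr, key never used (weakening)
unrestricted: ✓ — well-typed at (R → P) → R; no restrictions here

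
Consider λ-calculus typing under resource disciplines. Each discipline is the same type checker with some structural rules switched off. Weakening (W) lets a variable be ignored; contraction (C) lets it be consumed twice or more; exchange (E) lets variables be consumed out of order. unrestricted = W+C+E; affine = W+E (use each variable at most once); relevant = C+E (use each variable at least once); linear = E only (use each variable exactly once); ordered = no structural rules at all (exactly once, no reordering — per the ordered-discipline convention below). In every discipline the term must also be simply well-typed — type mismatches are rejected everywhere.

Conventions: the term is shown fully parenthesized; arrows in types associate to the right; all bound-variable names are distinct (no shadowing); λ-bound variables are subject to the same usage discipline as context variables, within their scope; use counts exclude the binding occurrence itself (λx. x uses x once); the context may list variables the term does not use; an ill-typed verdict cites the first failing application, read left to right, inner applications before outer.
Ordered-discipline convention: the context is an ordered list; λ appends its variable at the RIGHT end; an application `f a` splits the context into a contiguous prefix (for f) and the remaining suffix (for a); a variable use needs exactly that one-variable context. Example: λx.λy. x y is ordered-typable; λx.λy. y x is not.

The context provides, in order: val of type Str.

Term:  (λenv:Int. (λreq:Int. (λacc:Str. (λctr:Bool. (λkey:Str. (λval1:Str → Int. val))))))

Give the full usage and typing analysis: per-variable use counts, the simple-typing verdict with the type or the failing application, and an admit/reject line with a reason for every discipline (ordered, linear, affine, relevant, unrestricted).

variable uses: val=1; env (bound)=0; req (bound)=0; acc (bound)=0; ctr (bound)=0; key (bound)=0; val1 (bound)=0
left-to-right use order: val
typing: ✓ — Int → Int → Str → Bool → Str → (Str → Int) → Str
ordered ✗ (unused: env, req, acc, ctr, key, val1 — weakening required)
linear ✗ (unused: env, req, acc, ctr, key, val1 — weakening required)
affine ✓ (at most one use each (val, env, req, acc, ctr, key, val1))
relevant ✗ (unused: env, req, acc, ctr, key, val1 — weakening required)
unrestricted ✓ (typability at Int → Int → Str → Bool → Str → (Str → Int) → Str is all that's needed)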